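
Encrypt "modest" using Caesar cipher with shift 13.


Word: "modest"
Shift: 13
Each letter → (letter + shift) mod 26:
  'm' (12) + 13 = 25 → 'z'
  'o' (14) + 13 = 1 → 'b'
  'd' (3) + 13 = 16 → 'q'
  'e' (4) + 13 = 17 → 'r'
  's' (18) + 13 = 5 → 'f'
  't' (19) + 13 = 6 → 'g'
Result = "zbqrfg"


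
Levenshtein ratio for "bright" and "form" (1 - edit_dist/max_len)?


Word 1: "bright" (length 6)
Word 2: "form" (length 4)
One optimal edit sequence:
  1. delete 'b'  (+1)
  2. delete 'r'  (+1)
  3. substitute 'i' -> 'f'  (+1)
  4. substitute 'g' -> 'o'  (+1)
  5. substitute 'h' -> 'r'  (+1)
  6. substitute 't' -> 'm'  (+1)
Edit distance = 6
Max length = max(6, 4) = 6
Similarity = 1 - 6/6
= 0.0000


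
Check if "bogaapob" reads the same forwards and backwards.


Word: "bogaapob"
Reversed: "bopaagob"
Forward == Backward? bogaapob != bopaagob
Palindrome = No


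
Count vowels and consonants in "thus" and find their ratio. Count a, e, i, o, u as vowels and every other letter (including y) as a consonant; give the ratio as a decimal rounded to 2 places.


Word: "thus"
Vowels (a,e,i,o,u): 1
Consonants: 3
Ratio = 1/3
= 0.33


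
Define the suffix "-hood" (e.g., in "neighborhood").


Suffix: -hood
Example: neighborhood = neighbor + -hood
Meaning = state / condition


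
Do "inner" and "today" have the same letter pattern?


Pattern of "inner": [0, 1, 1, 2, 3]
Pattern of "today": [0, 1, 2, 3, 4]
Patterns do not match
Same pattern = No


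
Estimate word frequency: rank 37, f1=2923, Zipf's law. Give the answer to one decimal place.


Zipf's law: f(r) = f(1) / r
f(1) = 2923
f(37) = 2923 / 37
= 79.0 occurrences


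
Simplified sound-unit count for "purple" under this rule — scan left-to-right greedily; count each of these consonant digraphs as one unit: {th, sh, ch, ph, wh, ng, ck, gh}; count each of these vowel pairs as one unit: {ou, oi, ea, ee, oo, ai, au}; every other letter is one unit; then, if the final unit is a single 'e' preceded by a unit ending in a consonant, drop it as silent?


Word: "purple" (6 letters)
Left-to-right scan:
  1. 'p' (letter)
  2. 'u' (letter)
  3. 'r' (letter)
  4. 'p' (letter)
  5. 'l' (letter)
  6. 'e' (letter)
Units from scan: 6
Final unit is 'e' after a consonant -> drop as silent (-1)
Sound units = 5 units


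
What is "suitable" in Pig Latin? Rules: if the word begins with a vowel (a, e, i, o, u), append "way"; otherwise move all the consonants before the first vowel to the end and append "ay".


Word: "suitable"
Starts with consonant(s) → move to end, add 'ay'
Consonant cluster: "s"
Pig Latin = "uitablesay"


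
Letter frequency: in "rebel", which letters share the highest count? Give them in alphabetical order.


Word: "rebel"
Letter counts:
  'b': 1
  'e': 2
  'l': 1
  'r': 1
Maximum count = 2
Most frequent = 'e' (2 times each)


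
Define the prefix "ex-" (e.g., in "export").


Prefix: ex-
As in: export -> ex- + port
Meaning = out / former


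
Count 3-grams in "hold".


Word: "hold" (length 4)
Number of 3-grams = length - 3 + 1 = 4 - 3 + 1
= 2


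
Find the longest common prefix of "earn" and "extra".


Word 1: "earn"
Word 2: "extra"
Comparing from start:
  Pos 0: 'e' == 'e'
  Pos 1: 'a' != 'x' (stop)
LCP = "e" (length 1)


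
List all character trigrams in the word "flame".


Word: "flame" (length 5)
Number of trigrams = 5 - 3 + 1 = 3
  Position 0: "fla"
  Position 1: "lam"
  Position 2: "ame"
Trigrams = "fla", "lam", "ame"


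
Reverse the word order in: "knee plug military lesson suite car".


Original: "knee plug military lesson suite car"
Words (1..n): knee | plug | military | lesson | suite | car
Reversed (n..1): car | suite | lesson | military | plug | knee
Result = "car suite lesson military plug knee"


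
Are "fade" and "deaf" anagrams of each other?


Word 1: "fade" → sorted: adef
Word 2: "deaf" → sorted: adef
Same letters? adef == adef
Anagram = Yes


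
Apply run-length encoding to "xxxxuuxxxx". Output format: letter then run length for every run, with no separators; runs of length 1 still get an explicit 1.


String: "xxxxuuxxxx"
Scanning for consecutive runs:
  'x' x 4
  'u' x 2
  'x' x 4
RLE = "x4u2x4"


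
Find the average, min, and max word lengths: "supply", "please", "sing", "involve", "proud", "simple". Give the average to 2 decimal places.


Lengths: "supply"=6, "please"=6, "sing"=4, "involve"=7, "proud"=5, "simple"=6
Sum = 34, Count = 6
Average = 34/6 = 5.67
= avg=5.67, min=4, max=7


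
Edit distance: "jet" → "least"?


Word 1: "jet" (length 3)
Word 2: "least" (length 5)
One optimal edit sequence (insert/delete/substitute each cost 1):
  1. substitute 'j' -> 'l'  (+1)
  2. keep 'e'
  3. insert 'a'  (+1)
  4. insert 's'  (+1)
  5. keep 't'
Total edit operations: 3
Edit distance = 3


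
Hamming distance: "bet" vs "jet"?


Comparing character by character (same length = 3):
  Pos 0: 'b' vs 'j' !=
  Pos 1: 'e' vs 'e' =
  Pos 2: 't' vs 't' =
Hamming distance = 1


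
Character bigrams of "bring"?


Word: "bring" (length 5)
Number of bigrams = 5 - 2 + 1 = 4
  Position 0: "br"
  Position 1: "ri"
  Position 2: "in"
  Position 3: "ng"
Bigrams = "br", "ri", "in", "ng"


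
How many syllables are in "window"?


Word: "window"
Syllable breakdown: win | dow
Counting: 2 parts
= 2 syllables


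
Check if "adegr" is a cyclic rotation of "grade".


Word: "grade", Candidate: "adegr"
Method: check if candidate is substring of word+word
"gradegrade" contains "adegr"? Yes
Is rotation = Yes


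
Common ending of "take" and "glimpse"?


Word 1: "take"
Word 2: "glimpse"
Comparing from end:
  Pos -1: 'e' == 'e'
  Pos -2: 'k' != 's' (stop)
LCS = "e" (length 1)


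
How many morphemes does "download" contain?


Word: "download"
Morphemes: down- / load
Each morpheme carries meaning
= 2 morphemes


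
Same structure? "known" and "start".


Pattern of "known": [0, 1, 2, 3, 1]
Pattern of "start": [0, 1, 2, 3, 1]
Patterns match
Same pattern = Yes


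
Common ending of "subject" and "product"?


Word 1: "subject"
Word 2: "product"
Comparing from end:
  Pos -1: 't' == 't'
  Pos -2: 'c' == 'c'
  Pos -3: 'e' != 'u' (stop)
LCS = "ct" (length 2)


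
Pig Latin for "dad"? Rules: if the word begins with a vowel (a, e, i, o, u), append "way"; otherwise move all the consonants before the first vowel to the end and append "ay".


Word: "dad"
Starts with consonant(s) → move to end, add 'ay'
Consonant cluster: "d"
Pig Latin = "adday"


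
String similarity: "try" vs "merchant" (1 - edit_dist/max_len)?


Word 1: "try" (length 3)
Word 2: "merchant" (length 8)
One optimal edit sequence:
  1. insert 'm'  (+1)
  2. substitute 't' -> 'e'  (+1)
  3. keep 'r'
  4. insert 'c'  (+1)
  5. insert 'h'  (+1)
  6. insert 'a'  (+1)
  7. insert 'n'  (+1)
  8. substitute 'y' -> 't'  (+1)
Edit distance = 7
Max length = max(3, 8) = 8
Similarity = 1 - 7/8
= 0.1250


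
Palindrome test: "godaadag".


Word: "godaadag"
Reversed: "gadaadog"
Forward == Backward? godaadag != gadaadog
Palindrome = No


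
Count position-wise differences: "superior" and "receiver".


Comparing character by character (same length = 8):
  Pos 0: 's' vs 'r' !=
  Pos 1: 'u' vs 'e' !=
  Pos 2: 'p' vs 'c' !=
  Pos 3: 'e' vs 'e' =
  Pos 4: 'r' vs 'i' !=
  Pos 5: 'i' vs 'v' !=
  Pos 6: 'o' vs 'e' !=
  Pos 7: 'r' vs 'r' =
Hamming distance = 6


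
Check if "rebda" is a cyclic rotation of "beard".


Word: "beard", Candidate: "rebda"
Method: check if candidate is substring of word+word
"beardbeard" contains "rebda"? No
Is rotation = No


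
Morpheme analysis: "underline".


Word: "underline"
Morphemes: under- | line
Each morpheme carries meaning
= 2 morphemes


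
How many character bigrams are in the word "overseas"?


Word: "overseas" (length 8)
Number of 2-grams = length - 2 + 1 = 8 - 2 + 1
= 7


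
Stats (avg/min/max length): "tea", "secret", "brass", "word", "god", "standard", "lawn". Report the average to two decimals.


Lengths: "tea"=3, "secret"=6, "brass"=5, "word"=4, "god"=3, "standard"=8, "lawn"=4
Sum = 33, Count = 7
Average = 33/7 = 4.71
= avg=4.71, min=3, max=8


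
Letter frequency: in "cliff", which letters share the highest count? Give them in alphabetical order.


Word: "cliff"
Letter counts:
  'c': 1
  'f': 2
  'i': 1
  'l': 1
Maximum count = 2
Most frequent = 'f' (2 times each)


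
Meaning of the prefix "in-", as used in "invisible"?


Prefix: in-
As in: invisible -> in- + visible
Meaning = not / into


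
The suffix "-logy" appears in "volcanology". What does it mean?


Suffix: -logy
Example: volcanology (volcano + -logy)
Meaning = study of


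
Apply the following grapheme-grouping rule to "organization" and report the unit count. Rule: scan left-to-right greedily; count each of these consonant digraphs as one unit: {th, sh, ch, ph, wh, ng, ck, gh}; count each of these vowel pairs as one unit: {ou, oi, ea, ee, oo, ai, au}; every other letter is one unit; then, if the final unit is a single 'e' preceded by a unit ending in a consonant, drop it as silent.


Word: "organization" (12 letters)
Left-to-right scan:
  (1) 'o' (letter)
  (2) 'r' (letter)
  (3) 'g' (letter)
  (4) 'a' (letter)
  (5) 'n' (letter)
  (6) 'i' (letter)
  (7) 'z' (letter)
  (8) 'a' (letter)
  (9) 't' (letter)
  (10) 'i' (letter)
  (11) 'o' (letter)
  (12) 'n' (letter)
Units from scan: 12
Sound units = 12 units


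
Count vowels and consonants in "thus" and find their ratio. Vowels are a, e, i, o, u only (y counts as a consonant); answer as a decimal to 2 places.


Word: "thus"
Vowels (a,e,i,o,u): 1
Consonants: 3
Ratio = 1/3
= 0.33


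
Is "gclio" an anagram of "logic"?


Word 1: "logic" → sorted: cgilo
Word 2: "gclio" → sorted: cgilo
Same letters? cgilo == cgilo
Anagram = Yes


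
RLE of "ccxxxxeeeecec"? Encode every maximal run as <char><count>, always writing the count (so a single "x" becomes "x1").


String: "ccxxxxeeeecec"
Scanning for consecutive runs:
  'c' x 2
  'x' x 4
  'e' x 4
  'c' x 1
  'e' x 1
  'c' x 1
RLE = "c2x4e4c1e1c1"


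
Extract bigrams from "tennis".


Word: "tennis" (length 6)
Number of bigrams = 6 - 2 + 1 = 5
  Position 0: "te"
  Position 1: "en"
  Position 2: "nn"
  Position 3: "ni"
  Position 4: "is"
Bigrams = "te", "en", "nn", "ni", "is"


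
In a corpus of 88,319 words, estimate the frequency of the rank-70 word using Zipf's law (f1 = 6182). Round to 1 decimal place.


Zipf's law: f(r) = f(1) / r
f(1) = 6182
f(70) = 6182 / 70
= 88.3 occurrences


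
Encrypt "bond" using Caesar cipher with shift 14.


Word: "bond"
Shift: 14
Each letter → (letter + shift) mod 26:
  'b' (1) + 14 = 15 → 'p'
  'o' (14) + 14 = 2 → 'c'
  'n' (13) + 14 = 1 → 'b'
  'd' (3) + 14 = 17 → 'r'
Result = "pcbr"


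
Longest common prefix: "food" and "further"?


Word 1: "food"
Word 2: "further"
Comparing from start:
  Pos 0: 'f' == 'f'
  Pos 1: 'o' != 'u' (stop)
LCP = "f" (length 1)


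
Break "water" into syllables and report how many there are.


Word: "water"
Syllable breakdown: wa · ter
Counting: 2 parts
= 2 syllables


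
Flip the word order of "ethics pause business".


Original: "ethics pause business"
Words (1..n): ethics | pause | business
Reversed (n..1): business | pause | ethics
Result = "business pause ethics"


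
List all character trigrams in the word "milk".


Word: "milk" (length 4)
Number of trigrams = 4 - 3 + 1 = 2
  Position 0: "mil"
  Position 1: "ilk"
Trigrams = "mil", "ilk"


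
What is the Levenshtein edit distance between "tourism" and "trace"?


Word 1: "tourism" (length 7)
Word 2: "trace" (length 5)
One optimal edit sequence (insert/delete/substitute each cost 1):
  1. keep 't'
  2. delete 'o'  (+1)
  3. delete 'u'  (+1)
  4. keep 'r'
  5. substitute 'i' -> 'a'  (+1)
  6. substitute 's' -> 'c'  (+1)
  7. substitute 'm' -> 'e'  (+1)
Total edit operations: 5
Edit distance = 5


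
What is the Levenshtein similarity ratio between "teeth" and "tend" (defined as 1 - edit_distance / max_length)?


Word 1: "teeth" (length 5)
Word 2: "tend" (length 4)
One optimal edit sequence:
  1. keep 't'
  2. delete 'e'  (+1)
  3. keep 'e'
  4. substitute 't' -> 'n'  (+1)
  5. substitute 'h' -> 'd'  (+1)
Edit distance = 3
Max length = max(5, 4) = 5
Similarity = 1 - 3/5
= 0.4000


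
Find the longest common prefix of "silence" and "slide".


Word 1: "silence"
Word 2: "slide"
Comparing from start:
  Pos 0: 's' == 's'
  Pos 1: 'i' != 'l' (stop)
LCP = "s" (length 1)


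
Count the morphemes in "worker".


Word: "worker"
Morphemes: work / -er
Each morpheme carries meaning
= 2 morphemes


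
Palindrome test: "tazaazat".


Word: "tazaazat"
Reversed: "tazaazat"
Forward == Backward? tazaazat == tazaazat
Palindrome = Yes


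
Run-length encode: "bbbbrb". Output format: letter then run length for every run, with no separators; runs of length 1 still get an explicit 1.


String: "bbbbrb"
Scanning for consecutive runs:
  'b' x 4
  'r' x 1
  'b' x 1
RLE = "b4r1b1"


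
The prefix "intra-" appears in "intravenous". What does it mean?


Prefix: intra-
Example: intravenous (intra- + venous)
Meaning = within


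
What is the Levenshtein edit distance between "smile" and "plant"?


Word 1: "smile" (length 5)
Word 2: "plant" (length 5)
One optimal edit sequence (insert/delete/substitute each cost 1):
  1. substitute 's' -> 'p'  (+1)
  2. substitute 'm' -> 'l'  (+1)
  3. substitute 'i' -> 'a'  (+1)
  4. substitute 'l' -> 'n'  (+1)
  5. substitute 'e' -> 't'  (+1)
Total edit operations: 5
Edit distance = 5


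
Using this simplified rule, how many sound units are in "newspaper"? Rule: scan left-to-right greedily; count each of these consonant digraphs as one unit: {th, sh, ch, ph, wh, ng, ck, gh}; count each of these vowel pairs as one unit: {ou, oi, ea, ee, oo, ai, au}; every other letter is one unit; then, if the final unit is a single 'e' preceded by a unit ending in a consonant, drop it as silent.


Word: "newspaper" (9 letters)
Left-to-right scan:
  (1) 'n' (letter)
  (2) 'e' (letter)
  (3) 'w' (letter)
  (4) 's' (letter)
  (5) 'p' (letter)
  (6) 'a' (letter)
  (7) 'p' (letter)
  (8) 'e' (letter)
  (9) 'r' (letter)
Units from scan: 9
Sound units = 9 units


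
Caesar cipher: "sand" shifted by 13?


Word: "sand"
Shift: 13
Each letter → (letter + shift) mod 26:
  's' (18) + 13 = 5 → 'f'
  'a' (0) + 13 = 13 → 'n'
  'n' (13) + 13 = 0 → 'a'
  'd' (3) + 13 = 16 → 'q'
Result = "fnaq"


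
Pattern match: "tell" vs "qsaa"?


Pattern of "tell": [0, 1, 2, 2]
Pattern of "qsaa": [0, 1, 2, 2]
Patterns match
Same pattern = Yes


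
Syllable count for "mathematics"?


Word: "mathematics"
Syllable breakdown: math · e · mat · ics
Counting: 4 parts
= 4 syllables


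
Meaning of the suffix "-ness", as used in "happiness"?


Suffix: -ness
Example: happiness (happy + -ness, with a spelling change)
Meaning = state of being


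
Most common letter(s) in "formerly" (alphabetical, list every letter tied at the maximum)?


Word: "formerly"
Letter counts:
  'e': 1
  'f': 1
  'l': 1
  'm': 1
  'o': 1
  'r': 2
  'y': 1
Maximum count = 2
Most frequent = 'r' (2 times each)


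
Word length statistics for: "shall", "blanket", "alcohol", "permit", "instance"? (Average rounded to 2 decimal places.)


Lengths: "shall"=5, "blanket"=7, "alcohol"=7, "permit"=6, "instance"=8
Sum = 33, Count = 5
Average = 33/5 = 6.60
= avg=6.60, min=5, max=8


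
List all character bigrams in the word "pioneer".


Word: "pioneer" (length 7)
Number of bigrams = 7 - 2 + 1 = 6
  Position 0: "pi"
  Position 1: "io"
  Position 2: "on"
  Position 3: "ne"
  Position 4: "ee"
  Position 5: "er"
Bigrams = "pi", "io", "on", "ne", "ee", "er"


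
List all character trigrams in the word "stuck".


Word: "stuck" (length 5)
Number of trigrams = 5 - 3 + 1 = 3
  Position 0: "stu"
  Position 1: "tuc"
  Position 2: "uck"
Trigrams = "stu", "tuc", "uck"


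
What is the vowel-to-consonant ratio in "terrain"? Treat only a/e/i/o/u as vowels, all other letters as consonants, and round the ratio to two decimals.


Word: "terrain"
Vowels (a,e,i,o,u): 3
Consonants: 4
Ratio = 3/4
= 0.75


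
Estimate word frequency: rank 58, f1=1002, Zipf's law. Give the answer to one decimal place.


Zipf's law: f(r) = f(1) / r
f(1) = 1002
f(58) = 1002 / 58
= 17.3 occurrences


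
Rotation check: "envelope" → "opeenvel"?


Word: "envelope", Candidate: "opeenvel"
Method: check if candidate is substring of word+word
"envelopeenvelope" contains "opeenvel"? Yes
Is rotation = Yes


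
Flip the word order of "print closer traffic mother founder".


Original: "print closer traffic mother founder"
Words (1..n): print | closer | traffic | mother | founder
Reversed (n..1): founder | mother | traffic | closer | print
Result = "founder mother traffic closer print"


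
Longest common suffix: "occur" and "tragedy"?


Word 1: "occur"
Word 2: "tragedy"
Comparing from end:
  Pos -1: 'r' != 'y' (stop)
LCS = "" (length 0)


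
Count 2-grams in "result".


Word: "result" (length 6)
Number of 2-grams = length - 2 + 1 = 6 - 2 + 1
= 5


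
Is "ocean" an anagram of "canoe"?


Word 1: "canoe" → sorted: aceno
Word 2: "ocean" → sorted: aceno
Same letters? aceno == aceno
Anagram = Yes


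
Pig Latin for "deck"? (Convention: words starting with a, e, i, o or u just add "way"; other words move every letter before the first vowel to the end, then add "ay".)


Word: "deck"
Starts with consonant(s) → move to end, add 'ay'
Consonant cluster: "d"
Pig Latin = "eckday"


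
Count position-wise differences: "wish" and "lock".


Comparing character by character (same length = 4):
  Pos 0: 'w' vs 'l' !=
  Pos 1: 'i' vs 'o' !=
  Pos 2: 's' vs 'c' !=
  Pos 3: 'h' vs 'k' !=
Hamming distance = 4


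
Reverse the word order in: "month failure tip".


Original: "month failure tip"
Words (1..n): month | failure | tip
Reversed (n..1): tip | failure | month
Result = "tip failure month"


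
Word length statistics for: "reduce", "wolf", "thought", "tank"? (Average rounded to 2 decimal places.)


Lengths: "reduce"=6, "wolf"=4, "thought"=7, "tank"=4
Sum = 21, Count = 4
Average = 21/4 = 5.25
= avg=5.25, min=4, max=7


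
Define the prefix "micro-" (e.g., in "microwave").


Prefix: micro-
Example: microwave = micro- + wave
Meaning = small


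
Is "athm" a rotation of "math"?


Word: "math", Candidate: "athm"
Method: check if candidate is substring of word+word
"mathmath" contains "athm"? Yes
Is rotation = Yes


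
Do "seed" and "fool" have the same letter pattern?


Pattern of "seed": [0, 1, 1, 2]
Pattern of "fool": [0, 1, 1, 2]
Patterns match
Same pattern = Yes


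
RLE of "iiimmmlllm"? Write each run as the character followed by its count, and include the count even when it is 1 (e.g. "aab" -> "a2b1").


String: "iiimmmlllm"
Scanning for consecutive runs:
  'i' x 3
  'm' x 3
  'l' x 3
  'm' x 1
RLE = "i3m3l3m1"


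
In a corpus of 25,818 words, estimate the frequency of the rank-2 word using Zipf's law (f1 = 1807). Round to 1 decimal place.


Zipf's law: f(r) = f(1) / r
f(1) = 1807
f(2) = 1807 / 2
= 903.5 occurrences


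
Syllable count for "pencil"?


Word: "pencil"
Syllable breakdown: pen | cil
Counting: 2 parts
= 2 syllables


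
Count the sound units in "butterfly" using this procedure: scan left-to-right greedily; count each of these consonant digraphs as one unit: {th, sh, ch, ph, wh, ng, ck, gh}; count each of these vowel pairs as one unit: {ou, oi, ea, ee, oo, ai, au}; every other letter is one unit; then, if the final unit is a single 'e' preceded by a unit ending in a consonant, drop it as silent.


Word: "butterfly" (9 letters)
Left-to-right scan:
  [1] 'b' (letter)
  [2] 'u' (letter)
  [3] 't' (letter)
  [4] 't' (letter)
  [5] 'e' (letter)
  [6] 'r' (letter)
  [7] 'f' (letter)
  [8] 'l' (letter)
  [9] 'y' (letter)
Units from scan: 9
Sound units = 9 units


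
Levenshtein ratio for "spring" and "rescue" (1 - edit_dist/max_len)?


Word 1: "spring" (length 6)
Word 2: "rescue" (length 6)
One optimal edit sequence:
  1. substitute 's' -> 'r'  (+1)
  2. substitute 'p' -> 'e'  (+1)
  3. substitute 'r' -> 's'  (+1)
  4. substitute 'i' -> 'c'  (+1)
  5. substitute 'n' -> 'u'  (+1)
  6. substitute 'g' -> 'e'  (+1)
Edit distance = 6
Max length = max(6, 6) = 6
Similarity = 1 - 6/6
= 0.0000


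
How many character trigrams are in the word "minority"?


Word: "minority" (length 8)
Number of 3-grams = length - 3 + 1 = 8 - 3 + 1
= 6


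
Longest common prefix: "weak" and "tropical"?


Word 1: "weak"
Word 2: "tropical"
Comparing from start:
  Pos 0: 'w' != 't' (stop)
LCP = "" (length 0)


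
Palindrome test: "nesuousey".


Word: "nesuousey"
Reversed: "yesuousen"
Forward == Backward? nesuousey != yesuousen
Palindrome = No


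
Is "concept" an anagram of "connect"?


Word 1: "connect" → sorted: ccennot
Word 2: "concept" → sorted: ccenopt
Same letters? ccennot != ccenopt
Anagram = No


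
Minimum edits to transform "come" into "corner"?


Word 1: "come" (length 4)
Word 2: "corner" (length 6)
One optimal edit sequence (insert/delete/substitute each cost 1):
  1. keep 'c'
  2. keep 'o'
  3. insert 'r'  (+1)
  4. substitute 'm' -> 'n'  (+1)
  5. keep 'e'
  6. insert 'r'  (+1)
Total edit operations: 3
Edit distance = 3


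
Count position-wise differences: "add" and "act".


Comparing character by character (same length = 3):
  Pos 0: 'a' vs 'a' =
  Pos 1: 'd' vs 'c' !=
  Pos 2: 'd' vs 't' !=
Hamming distance = 2


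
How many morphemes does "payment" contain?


Word: "payment"
Morphemes: pay / -ment
Each morpheme carries meaning
= 2 morphemes


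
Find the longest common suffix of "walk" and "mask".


Word 1: "walk"
Word 2: "mask"
Comparing from end:
  Pos -1: 'k' == 'k'
  Pos -2: 'l' != 's' (stop)
LCS = "k" (length 1)


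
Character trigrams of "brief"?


Word: "brief" (length 5)
Number of trigrams = 5 - 3 + 1 = 3
  Position 0: "bri"
  Position 1: "rie"
  Position 2: "ief"
Trigrams = "bri", "rie", "ief"


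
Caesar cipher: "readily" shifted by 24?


Word: "readily"
Shift: 24
Each letter → (letter + shift) mod 26:
  'r' (17) + 24 = 15 → 'p'
  'e' (4) + 24 = 2 → 'c'
  'a' (0) + 24 = 24 → 'y'
  'd' (3) + 24 = 1 → 'b'
  'i' (8) + 24 = 6 → 'g'
  'l' (11) + 24 = 9 → 'j'
  'y' (24) + 24 = 22 → 'w'
Result = "pcybgjw"


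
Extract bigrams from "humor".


Word: "humor" (length 5)
Number of bigrams = 5 - 2 + 1 = 4
  Position 0: "hu"
  Position 1: "um"
  Position 2: "mo"
  Position 3: "or"
Bigrams = "hu", "um", "mo", "or"


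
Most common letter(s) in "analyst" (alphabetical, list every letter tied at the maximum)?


Word: "analyst"
Letter counts:
  'a': 2
  'l': 1
  'n': 1
  's': 1
  't': 1
  'y': 1
Maximum count = 2
Most frequent = 'a' (2 times each)


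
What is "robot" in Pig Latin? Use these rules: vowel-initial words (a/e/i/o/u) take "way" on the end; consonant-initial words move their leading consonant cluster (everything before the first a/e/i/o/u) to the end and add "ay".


Word: "robot"
Starts with consonant(s) → move to end, add 'ay'
Consonant cluster: "r"
Pig Latin = "obotray"


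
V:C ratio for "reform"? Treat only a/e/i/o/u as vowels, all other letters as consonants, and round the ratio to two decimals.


Word: "reform"
Vowels (a,e,i,o,u): 2
Consonants: 4
Ratio = 2/4
= 0.50


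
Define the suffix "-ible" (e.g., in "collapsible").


Suffix: -ible
Example: collapsible (collapse + -ible, with a spelling change)
Meaning = capable of


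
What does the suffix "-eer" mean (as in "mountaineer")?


Suffix: -eer
Example: mountaineer (mountain + -eer)
Meaning = one who is concerned with


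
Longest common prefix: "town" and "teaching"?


Word 1: "town"
Word 2: "teaching"
Comparing from start:
  Pos 0: 't' == 't'
  Pos 1: 'o' != 'e' (stop)
LCP = "t" (length 1)


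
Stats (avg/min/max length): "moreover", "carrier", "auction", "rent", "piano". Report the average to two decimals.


Lengths: "moreover"=8, "carrier"=7, "auction"=7, "rent"=4, "piano"=5
Sum = 31, Count = 5
Average = 31/5 = 6.20
= avg=6.20, min=4, max=8


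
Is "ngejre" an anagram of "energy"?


Word 1: "energy" → sorted: eegnry
Word 2: "ngejre" → sorted: eegjnr
Same letters? eegnry != eegjnr
Anagram = No


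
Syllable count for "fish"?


Word: "fish"
Syllable breakdown: fish
Counting: 1 part
= 1 syllable


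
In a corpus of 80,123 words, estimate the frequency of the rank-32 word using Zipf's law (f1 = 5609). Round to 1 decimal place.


Zipf's law: f(r) = f(1) / r
f(1) = 5609
f(32) = 5609 / 32
= 175.3 occurrences


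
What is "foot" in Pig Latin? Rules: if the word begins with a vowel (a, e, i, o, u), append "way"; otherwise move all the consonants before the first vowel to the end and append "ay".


Word: "foot"
Starts with consonant(s) → move to end, add 'ay'
Consonant cluster: "f"
Pig Latin = "ootfay"


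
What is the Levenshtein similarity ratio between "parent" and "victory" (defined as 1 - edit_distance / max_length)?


Word 1: "parent" (length 6)
Word 2: "victory" (length 7)
One optimal edit sequence:
  1. insert 'v'  (+1)
  2. substitute 'p' -> 'i'  (+1)
  3. substitute 'a' -> 'c'  (+1)
  4. substitute 'r' -> 't'  (+1)
  5. substitute 'e' -> 'o'  (+1)
  6. substitute 'n' -> 'r'  (+1)
  7. substitute 't' -> 'y'  (+1)
Edit distance = 7
Max length = max(6, 7) = 7
Similarity = 1 - 7/7
= 0.0000


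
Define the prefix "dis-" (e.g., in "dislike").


Prefix: dis-
Example: dislike (dis- + like)
Meaning = not / opposite


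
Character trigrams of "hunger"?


Word: "hunger" (length 6)
Number of trigrams = 6 - 3 + 1 = 4
  Position 0: "hun"
  Position 1: "ung"
  Position 2: "nge"
  Position 3: "ger"
Trigrams = "hun", "ung", "nge", "ger"


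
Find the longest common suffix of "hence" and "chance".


Word 1: "hence"
Word 2: "chance"
Comparing from end:
  Pos -1: 'e' == 'e'
  Pos -2: 'c' == 'c'
  Pos -3: 'n' == 'n'
  Pos -4: 'e' != 'a' (stop)
LCS = "nce" (length 3)


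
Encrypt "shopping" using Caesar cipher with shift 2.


Word: "shopping"
Shift: 2
Each letter → (letter + shift) mod 26:
  's' (18) + 2 = 20 → 'u'
  'h' (7) + 2 = 9 → 'j'
  'o' (14) + 2 = 16 → 'q'
  'p' (15) + 2 = 17 → 'r'
  'p' (15) + 2 = 17 → 'r'
  'i' (8) + 2 = 10 → 'k'
  'n' (13) + 2 = 15 → 'p'
  'g' (6) + 2 = 8 → 'i'
Result = "ujqrrkpi"


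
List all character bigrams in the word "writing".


Word: "writing" (length 7)
Number of bigrams = 7 - 2 + 1 = 6
  Position 0: "wr"
  Position 1: "ri"
  Position 2: "it"
  Position 3: "ti"
  Position 4: "in"
  Position 5: "ng"
Bigrams = "wr", "ri", "it", "ti", "in", "ng"


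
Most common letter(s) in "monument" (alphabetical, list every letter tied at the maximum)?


Word: "monument"
Letter counts:
  'e': 1
  'm': 2
  'n': 2
  'o': 1
  't': 1
  'u': 1
Maximum count = 2
Most frequent = 'm', 'n' (2 times each)


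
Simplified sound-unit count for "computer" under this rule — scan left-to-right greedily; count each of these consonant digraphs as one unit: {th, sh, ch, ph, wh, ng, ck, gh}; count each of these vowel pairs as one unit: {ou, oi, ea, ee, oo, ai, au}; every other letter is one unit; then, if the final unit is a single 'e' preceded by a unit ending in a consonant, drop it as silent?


Word: "computer" (8 letters)
Left-to-right scan:
  [1] 'c' (letter)
  [2] 'o' (letter)
  [3] 'm' (letter)
  [4] 'p' (letter)
  [5] 'u' (letter)
  [6] 't' (letter)
  [7] 'e' (letter)
  [8] 'r' (letter)
Units from scan: 8
Sound units = 8 units


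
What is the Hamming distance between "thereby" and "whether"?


Comparing character by character (same length = 7):
  Pos 0: 't' vs 'w' !=
  Pos 1: 'h' vs 'h' =
  Pos 2: 'e' vs 'e' =
  Pos 3: 'r' vs 't' !=
  Pos 4: 'e' vs 'h' !=
  Pos 5: 'b' vs 'e' !=
  Pos 6: 'y' vs 'r' !=
Hamming distance = 5


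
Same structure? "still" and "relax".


Pattern of "still": [0, 1, 2, 3, 3]
Pattern of "relax": [0, 1, 2, 3, 4]
Patterns do not match
Same pattern = No


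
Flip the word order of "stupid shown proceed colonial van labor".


Original: "stupid shown proceed colonial van labor"
Words (1..n): stupid | shown | proceed | colonial | van | labor
Reversed (n..1): labor | van | colonial | proceed | shown | stupid
Result = "labor van colonial proceed shown stupid"


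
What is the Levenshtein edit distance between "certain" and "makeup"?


Word 1: "certain" (length 7)
Word 2: "makeup" (length 6)
One optimal edit sequence (insert/delete/substitute each cost 1):
  1. delete 'c'  (+1)
  2. substitute 'e' -> 'm'  (+1)
  3. substitute 'r' -> 'a'  (+1)
  4. substitute 't' -> 'k'  (+1)
  5. substitute 'a' -> 'e'  (+1)
  6. substitute 'i' -> 'u'  (+1)
  7. substitute 'n' -> 'p'  (+1)
Total edit operations: 7
Edit distance = 7


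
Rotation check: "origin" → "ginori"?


Word: "origin", Candidate: "ginori"
Method: check if candidate is substring of word+word
"originorigin" contains "ginori"? Yes
Is rotation = Yes


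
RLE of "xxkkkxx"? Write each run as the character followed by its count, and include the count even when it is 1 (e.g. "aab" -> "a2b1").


String: "xxkkkxx"
Scanning for consecutive runs:
  'x' x 2
  'k' x 3
  'x' x 2
RLE = "x2k3x2"


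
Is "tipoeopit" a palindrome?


Word: "tipoeopit"
Reversed: "tipoeopit"
Forward == Backward? tipoeopit == tipoeopit
Palindrome = Yes


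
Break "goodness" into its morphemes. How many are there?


Word: "goodness"
Morphemes: good + -ness
Each morpheme carries meaning
= 2 morphemes


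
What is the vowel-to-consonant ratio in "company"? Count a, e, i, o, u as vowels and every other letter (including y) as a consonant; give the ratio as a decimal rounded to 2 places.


Word: "company"
Vowels (a,e,i,o,u): 2
Consonants: 5
Ratio = 2/5
= 0.40


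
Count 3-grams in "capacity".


Word: "capacity" (length 8)
Number of 3-grams = length - 3 + 1 = 8 - 3 + 1
= 6


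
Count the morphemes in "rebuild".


Word: "rebuild"
Morphemes: re- / build
Each morpheme carries meaning
= 2 morphemes


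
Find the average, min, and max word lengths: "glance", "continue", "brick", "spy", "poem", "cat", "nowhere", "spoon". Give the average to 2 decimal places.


Lengths: "glance"=6, "continue"=8, "brick"=5, "spy"=3, "poem"=4, "cat"=3, "nowhere"=7, "spoon"=5
Sum = 41, Count = 8
Average = 41/8 = 5.13
= avg=5.13, min=3, max=8


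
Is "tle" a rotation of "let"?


Word: "let", Candidate: "tle"
Method: check if candidate is substring of word+word
"letlet" contains "tle"? Yes
Is rotation = Yes


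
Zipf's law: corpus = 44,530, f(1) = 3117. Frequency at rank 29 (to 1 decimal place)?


Zipf's law: f(r) = f(1) / r
f(1) = 3117
f(29) = 3117 / 29
= 107.5 occurrences


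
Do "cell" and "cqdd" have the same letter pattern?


Pattern of "cell": [0, 1, 2, 2]
Pattern of "cqdd": [0, 1, 2, 2]
Patterns match
Same pattern = Yes


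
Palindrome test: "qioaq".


Word: "qioaq"
Reversed: "qaoiq"
Forward == Backward? qioaq != qaoiq
Palindrome = No


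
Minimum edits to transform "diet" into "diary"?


Word 1: "diet" (length 4)
Word 2: "diary" (length 5)
One optimal edit sequence (insert/delete/substitute each cost 1):
  1. keep 'd'
  2. keep 'i'
  3. insert 'a'  (+1)
  4. substitute 'e' -> 'r'  (+1)
  5. substitute 't' -> 'y'  (+1)
Total edit operations: 3
Edit distance = 3


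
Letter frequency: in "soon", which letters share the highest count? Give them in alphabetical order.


Word: "soon"
Letter counts:
  'n': 1
  'o': 2
  's': 1
Maximum count = 2
Most frequent = 'o' (2 times each)


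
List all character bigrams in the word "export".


Word: "export" (length 6)
Number of bigrams = 6 - 2 + 1 = 5
  Position 0: "ex"
  Position 1: "xp"
  Position 2: "po"
  Position 3: "or"
  Position 4: "rt"
Bigrams = "ex", "xp", "po", "or", "rt"


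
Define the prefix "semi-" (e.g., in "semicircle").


Prefix: semi-
As in: semicircle -> semi- + circle
Meaning = half


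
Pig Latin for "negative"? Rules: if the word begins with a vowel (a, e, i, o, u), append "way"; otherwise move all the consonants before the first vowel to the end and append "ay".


Word: "negative"
Starts with consonant(s) → move to end, add 'ay'
Consonant cluster: "n"
Pig Latin = "egativenay"


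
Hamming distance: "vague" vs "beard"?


Comparing character by character (same length = 5):
  Pos 0: 'v' vs 'b' !=
  Pos 1: 'a' vs 'e' !=
  Pos 2: 'g' vs 'a' !=
  Pos 3: 'u' vs 'r' !=
  Pos 4: 'e' vs 'd' !=
Hamming distance = 5


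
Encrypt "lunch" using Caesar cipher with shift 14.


Word: "lunch"
Shift: 14
Each letter → (letter + shift) mod 26:
  'l' (11) + 14 = 25 → 'z'
  'u' (20) + 14 = 8 → 'i'
  'n' (13) + 14 = 1 → 'b'
  'c' (2) + 14 = 16 → 'q'
  'h' (7) + 14 = 21 → 'v'
Result = "zibqv"


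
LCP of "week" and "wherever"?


Word 1: "week"
Word 2: "wherever"
Comparing from start:
  Pos 0: 'w' == 'w'
  Pos 1: 'e' != 'h' (stop)
LCP = "w" (length 1)


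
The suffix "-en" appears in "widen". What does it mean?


Suffix: -en
Example: widen (wide + -en, with a spelling change)
Meaning = to make / become


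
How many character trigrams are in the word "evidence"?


Word: "evidence" (length 8)
Number of 3-grams = length - 3 + 1 = 8 - 3 + 1
= 6


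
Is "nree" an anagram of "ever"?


Word 1: "ever" → sorted: eerv
Word 2: "nree" → sorted: eenr
Same letters? eerv != eenr
Anagram = No


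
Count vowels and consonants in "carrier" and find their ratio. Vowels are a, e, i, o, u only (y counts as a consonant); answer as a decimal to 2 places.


Word: "carrier"
Vowels (a,e,i,o,u): 3
Consonants: 4
Ratio = 3/4
= 0.75


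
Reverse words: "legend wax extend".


Original: "legend wax extend"
Words (1..n): legend | wax | extend
Reversed (n..1): extend | wax | legend
Result = "extend wax legend"


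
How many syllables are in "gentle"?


Word: "gentle"
Syllable breakdown: gen · tle
Counting: 2 parts
= 2 syllables


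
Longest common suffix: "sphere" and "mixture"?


Word 1: "sphere"
Word 2: "mixture"
Comparing from end:
  Pos -1: 'e' == 'e'
  Pos -2: 'r' == 'r'
  Pos -3: 'e' != 'u' (stop)
LCS = "re" (length 2)


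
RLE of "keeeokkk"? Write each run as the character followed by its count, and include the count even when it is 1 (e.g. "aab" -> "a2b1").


String: "keeeokkk"
Scanning for consecutive runs:
  'k' x 1
  'e' x 3
  'o' x 1
  'k' x 3
RLE = "k1e3o1k3"


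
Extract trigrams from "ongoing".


Word: "ongoing" (length 7)
Number of trigrams = 7 - 3 + 1 = 5
  Position 0: "ong"
  Position 1: "ngo"
  Position 2: "goi"
  Position 3: "oin"
  Position 4: "ing"
Trigrams = "ong", "ngo", "goi", "oin", "ing"


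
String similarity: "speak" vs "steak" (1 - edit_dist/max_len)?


Word 1: "speak" (length 5)
Word 2: "steak" (length 5)
One optimal edit sequence:
  1. keep 's'
  2. substitute 'p' -> 't'  (+1)
  3. keep 'e'
  4. keep 'a'
  5. keep 'k'
Edit distance = 1
Max length = max(5, 5) = 5
Similarity = 1 - 1/5
= 0.8000


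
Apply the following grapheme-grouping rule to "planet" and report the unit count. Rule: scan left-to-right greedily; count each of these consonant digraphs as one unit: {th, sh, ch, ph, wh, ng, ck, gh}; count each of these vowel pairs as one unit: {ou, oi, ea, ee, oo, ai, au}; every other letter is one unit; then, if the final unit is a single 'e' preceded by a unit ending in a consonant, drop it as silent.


Word: "planet" (6 letters)
Left-to-right scan:
  [1] 'p' (letter)
  [2] 'l' (letter)
  [3] 'a' (letter)
  [4] 'n' (letter)
  [5] 'e' (letter)
  [6] 't' (letter)
Units from scan: 6
Sound units = 6 units


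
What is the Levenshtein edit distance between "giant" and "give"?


Word 1: "giant" (length 5)
Word 2: "give" (length 4)
One optimal edit sequence (insert/delete/substitute each cost 1):
  1. keep 'g'
  2. keep 'i'
  3. delete 'a'  (+1)
  4. substitute 'n' -> 'v'  (+1)
  5. substitute 't' -> 'e'  (+1)
Total edit operations: 3
Edit distance = 3


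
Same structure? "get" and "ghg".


Pattern of "get": [0, 1, 2]
Pattern of "ghg": [0, 1, 0]
Patterns do not match
Same pattern = No


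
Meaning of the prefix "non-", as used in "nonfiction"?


Prefix: non-
As in: nonfiction -> non- + fiction
Meaning = not


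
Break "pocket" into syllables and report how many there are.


Word: "pocket"
Syllable breakdown: pock | et
Counting: 2 parts
= 2 syllables


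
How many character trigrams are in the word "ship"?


Word: "ship" (length 4)
Number of 3-grams = length - 3 + 1 = 4 - 3 + 1
= 2


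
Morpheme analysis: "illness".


Word: "illness"
Morphemes: ill | -ness
Each morpheme carries meaning
= 2 morphemes


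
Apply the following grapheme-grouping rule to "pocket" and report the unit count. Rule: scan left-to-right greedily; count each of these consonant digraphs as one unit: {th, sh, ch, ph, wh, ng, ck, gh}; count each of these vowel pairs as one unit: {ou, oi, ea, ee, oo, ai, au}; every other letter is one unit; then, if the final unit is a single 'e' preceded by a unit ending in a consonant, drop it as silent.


Word: "pocket" (6 letters)
Left-to-right scan:
  [1] 'p' (letter)
  [2] 'o' (letter)
  [3] 'ck' (digraph)
  [4] 'e' (letter)
  [5] 't' (letter)
Units from scan: 5
Sound units = 5 units


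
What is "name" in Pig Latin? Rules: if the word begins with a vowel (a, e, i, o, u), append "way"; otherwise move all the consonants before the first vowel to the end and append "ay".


Word: "name"
Starts with consonant(s) → move to end, add 'ay'
Consonant cluster: "n"
Pig Latin = "amenay"


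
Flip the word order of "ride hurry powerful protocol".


Original: "ride hurry powerful protocol"
Words (1..n): ride | hurry | powerful | protocol
Reversed (n..1): protocol | powerful | hurry | ride
Result = "protocol powerful hurry ride"


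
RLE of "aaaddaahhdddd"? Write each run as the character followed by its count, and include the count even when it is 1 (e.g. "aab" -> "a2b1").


String: "aaaddaahhdddd"
Scanning for consecutive runs:
  'a' x 3
  'd' x 2
  'a' x 2
  'h' x 2
  'd' x 4
RLE = "a3d2a2h2d4"


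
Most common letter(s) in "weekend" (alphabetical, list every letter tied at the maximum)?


Word: "weekend"
Letter counts:
  'd': 1
  'e': 3
  'k': 1
  'n': 1
  'w': 1
Maximum count = 3
Most frequent = 'e' (3 times each)


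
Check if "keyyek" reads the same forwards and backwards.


Word: "keyyek"
Reversed: "keyyek"
Forward == Backward? keyyek == keyyek
Palindrome = Yes


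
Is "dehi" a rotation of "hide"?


Word: "hide", Candidate: "dehi"
Method: check if candidate is substring of word+word
"hidehide" contains "dehi"? Yes
Is rotation = Yes


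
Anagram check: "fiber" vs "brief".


Word 1: "fiber" → sorted: befir
Word 2: "brief" → sorted: befir
Same letters? befir == befir
Anagram = Yes


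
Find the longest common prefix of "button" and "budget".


Word 1: "button"
Word 2: "budget"
Comparing from start:
  Pos 0: 'b' == 'b'
  Pos 1: 'u' == 'u'
  Pos 2: 't' != 'd' (stop)
LCP = "bu" (length 2)


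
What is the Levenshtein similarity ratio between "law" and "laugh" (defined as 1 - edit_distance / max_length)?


Word 1: "law" (length 3)
Word 2: "laugh" (length 5)
One optimal edit sequence:
  1. keep 'l'
  2. keep 'a'
  3. insert 'u'  (+1)
  4. insert 'g'  (+1)
  5. substitute 'w' -> 'h'  (+1)
Edit distance = 3
Max length = max(3, 5) = 5
Similarity = 1 - 3/5
= 0.4000


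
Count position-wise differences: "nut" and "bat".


Comparing character by character (same length = 3):
  Pos 0: 'n' vs 'b' !=
  Pos 1: 'u' vs 'a' !=
  Pos 2: 't' vs 't' =
Hamming distance = 2
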